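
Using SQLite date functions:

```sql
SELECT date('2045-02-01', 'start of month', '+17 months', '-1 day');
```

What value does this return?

`start of month` rewinds 2045-02-01 to 2045-02-01.
Adding +17 months to 2045-02-01 gives 2046-07-01.
Going back 1 day from 2046-07-01 reaches 2046-06-30 (last day of June, 30 days).

2046-06-30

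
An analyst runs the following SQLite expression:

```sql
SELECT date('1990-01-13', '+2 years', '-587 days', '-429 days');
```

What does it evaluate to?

Adding +2 years to 1990-01-13 gives 1992-01-13.
Applying '-587 days' to 1992-01-13: counting 587 days back gives 1990-06-05.
Applying '-429 days' to 1990-06-05: counting 429 days back gives 1989-04-02.

1989-04-02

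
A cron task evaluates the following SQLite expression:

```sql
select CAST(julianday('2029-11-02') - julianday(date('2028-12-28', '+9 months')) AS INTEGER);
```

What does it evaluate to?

Adding +9 months to 2028-12-28 gives 2029-09-28.
2 days remain in September 2029 after the 28th (30 − 28).
October 2029: 31 days.
Then 2 days into November 2029.
Total: 2 + 31 + 2 = 35.

35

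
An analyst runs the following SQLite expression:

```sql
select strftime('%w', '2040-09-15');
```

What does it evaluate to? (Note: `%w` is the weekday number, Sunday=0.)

2040-09-15 is a Saturday; with Sunday=0 that is 6.

6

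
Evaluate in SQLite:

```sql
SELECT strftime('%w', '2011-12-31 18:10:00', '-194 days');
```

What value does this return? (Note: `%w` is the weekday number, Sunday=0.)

First apply '-194 days': 2011-12-31 18:10:00 → 2011-06-20 18:10:00.
2011-06-20 is a Monday; with Sunday=0 that is 1.

1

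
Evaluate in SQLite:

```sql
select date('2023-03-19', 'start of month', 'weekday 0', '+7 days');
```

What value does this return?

2023-03-12

`start of month` rewinds 2023-03-19 to 2023-03-01.
`weekday 0` advances to the next Sunday; 2023-03-01 is a Wednesday, so it moves forward to 2023-03-05.
Advancing 7 more days within March lands on 2023-03-12.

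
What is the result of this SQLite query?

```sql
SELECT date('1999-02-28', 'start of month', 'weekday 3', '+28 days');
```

1999-03-03

`start of month` rewinds 1999-02-28 to 1999-02-01.
`weekday 3` advances to the next Wednesday; 1999-02-01 is a Monday, so it moves forward to 1999-02-03.
February 1999 has 28 days; 25 remain after the 3rd, so 26 days reach 1999-03-01.
Advancing 2 more days within March lands on 1999-03-03.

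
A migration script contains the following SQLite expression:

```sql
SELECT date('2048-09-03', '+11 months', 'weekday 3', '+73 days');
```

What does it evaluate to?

2049-10-16

Adding +11 months to 2048-09-03 gives 2049-08-03.
`weekday 3` advances to the next Wednesday; 2049-08-03 is a Tuesday, so it moves forward to 2049-08-04.
Applying '+73 days' to 2049-08-04: counting 73 days forward gives 2049-10-16.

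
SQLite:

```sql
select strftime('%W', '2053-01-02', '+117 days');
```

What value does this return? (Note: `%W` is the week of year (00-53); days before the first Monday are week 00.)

First apply '+117 days': 2053-01-02 → 2053-04-29.
2053-04-29 is a Tuesday. SQLite's %W counts Mondays since the year started; the result is 17.

17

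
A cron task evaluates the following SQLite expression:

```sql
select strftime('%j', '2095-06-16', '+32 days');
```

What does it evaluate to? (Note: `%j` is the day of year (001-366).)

First apply '+32 days': 2095-06-16 → 2095-07-18.
Day-of-year for 2095-07-18: days since 2095-01-01 inclusive = 199, zero-padded to 199.

199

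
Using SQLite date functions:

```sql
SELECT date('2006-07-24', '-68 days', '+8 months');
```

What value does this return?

2007-01-17

Applying '-68 days' to 2006-07-24: counting 68 days back gives 2006-05-17.
Adding +8 months to 2006-05-17 gives 2007-01-17.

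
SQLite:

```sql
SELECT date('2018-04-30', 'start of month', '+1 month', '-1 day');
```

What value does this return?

`start of month` rewinds 2018-04-30 to 2018-04-01.
Adding +1 month to 2018-04-01 gives 2018-05-01.
Going back 1 day from 2018-05-01 reaches 2018-04-30 (last day of April, 30 days).

2018-04-30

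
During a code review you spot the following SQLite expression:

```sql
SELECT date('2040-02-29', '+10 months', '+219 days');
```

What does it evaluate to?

Adding +10 months to 2040-02-29 gives 2040-12-29.
Applying '+219 days' to 2040-12-29: counting 219 days forward gives 2041-08-05.

2041-08-05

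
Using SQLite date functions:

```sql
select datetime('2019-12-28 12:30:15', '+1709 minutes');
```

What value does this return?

1709 minutes = 28h 29m; +1709 minutes from 2019-12-28 12:30:15 is 2019-12-29 16:59:15 (crosses midnight).

2019-12-29 16:59:15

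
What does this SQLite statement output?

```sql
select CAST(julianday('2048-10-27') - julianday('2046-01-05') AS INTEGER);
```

1026

26 days remain in January 2046 after the 5th (31 − 5).
Full months from February 2046 through September 2048 contribute their day counts.
Then 27 days into October 2048.
Total: 26 + 28 + 31 + 30 + 31 + 30 + 31 + 31 + 30 + 31 + 30 + 31 + 31 + 28 + 31 + 30 + 31 + 30 + 31 + 31 + 30 + 31 + 30 + 31 + 31 + 29 + 31 + 30 + 31 + 30 + 31 + 31 + 30 + 27 = 1026.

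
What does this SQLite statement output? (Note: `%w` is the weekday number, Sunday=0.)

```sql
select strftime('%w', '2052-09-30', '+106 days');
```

First apply '+106 days': 2052-09-30 → 2053-01-14.
2053-01-14 is a Tuesday; with Sunday=0 that is 2.

2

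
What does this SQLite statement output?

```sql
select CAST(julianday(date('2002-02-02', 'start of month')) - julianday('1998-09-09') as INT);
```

1241

`start of month` rewinds 2002-02-02 to 2002-02-01.
21 days remain in September 1998 after the 9th (30 − 9).
Full months from October 1998 through January 2002 contribute their day counts.
Then 1 day into February 2002.
Total: 21 + 31 + 30 + 31 + 31 + 28 + 31 + 30 + 31 + 30 + 31 + 31 + 30 + 31 + 30 + 31 + 31 + 29 + 31 + 30 + 31 + 30 + 31 + 31 + 30 + 31 + 30 + 31 + 31 + 28 + 31 + 30 + 31 + 30 + 31 + 31 + 30 + 31 + 30 + 31 + 31 + 1 = 1241.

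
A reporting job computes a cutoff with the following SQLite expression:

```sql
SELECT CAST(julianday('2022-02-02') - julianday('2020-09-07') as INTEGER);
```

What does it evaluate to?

513

23 days remain in September 2020 after the 7th (30 − 7).
Full months from October 2020 through January 2022 contribute their day counts.
Then 2 days into February 2022.
Total: 23 + 31 + 30 + 31 + 31 + 28 + 31 + 30 + 31 + 30 + 31 + 31 + 30 + 31 + 30 + 31 + 31 + 2 = 513.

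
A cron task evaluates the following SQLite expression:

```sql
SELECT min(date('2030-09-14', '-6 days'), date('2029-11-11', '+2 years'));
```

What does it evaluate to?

2030-09-08

date('2030-09-14', '-6 days') → 2030-09-08.
date('2029-11-11', '+2 years') → 2031-11-11.
Earlier of the two is 2030-09-08.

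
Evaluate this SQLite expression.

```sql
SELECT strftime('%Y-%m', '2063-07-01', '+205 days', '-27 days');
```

2063-12

First apply '+205 days', '-27 days': 2063-07-01 → 2063-12-26.
`%Y-%m` extracts the year-month: 2063-12.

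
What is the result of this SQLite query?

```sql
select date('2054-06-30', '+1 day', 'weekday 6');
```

2054-07-04

June 2054 has 30 days; 0 remain after the 30th, so 1 days reach 2054-07-01.
`weekday 6` advances to the next Saturday; 2054-07-01 is a Wednesday, so it moves forward to 2054-07-04.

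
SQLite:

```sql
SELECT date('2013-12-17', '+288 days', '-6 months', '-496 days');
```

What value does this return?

2012-11-21

Applying '+288 days' to 2013-12-17: counting 288 days forward gives 2014-10-01.
Adding -6 months to 2014-10-01 gives 2014-04-01.
Applying '-496 days' to 2014-04-01: counting 496 days back gives 2012-11-21.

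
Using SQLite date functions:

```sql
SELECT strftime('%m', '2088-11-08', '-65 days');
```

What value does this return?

09

First apply '-65 days': 2088-11-08 → 2088-09-04.
`%m` extracts the 2-digit month (01-12): 09.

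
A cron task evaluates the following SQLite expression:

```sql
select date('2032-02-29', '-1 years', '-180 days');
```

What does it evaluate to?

2030-09-02

Adding -1 year to 2032-02-29 targets 2031-02-29, but 2031 is not a leap year, so SQLite normalizes to 2031-03-01.
Applying '-180 days' to 2031-03-01: counting 180 days back gives 2030-09-02.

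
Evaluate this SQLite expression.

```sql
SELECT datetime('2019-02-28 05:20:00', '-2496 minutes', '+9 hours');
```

2496 minutes = 41h 36m; -2496 minutes from 2019-02-28 05:20:00 is 2019-02-26 11:44:00 (crosses midnight).
+9 hours from 2019-02-26 11:44:00 is 2019-02-26 20:44:00.

2019-02-26 20:44:00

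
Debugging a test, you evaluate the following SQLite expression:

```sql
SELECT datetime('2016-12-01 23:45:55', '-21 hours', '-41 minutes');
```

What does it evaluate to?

-21 hours from 2016-12-01 23:45:55 is 2016-12-01 02:45:55.
-41 minutes from 2016-12-01 02:45:55 is 2016-12-01 02:04:55.

2016-12-01 02:04:55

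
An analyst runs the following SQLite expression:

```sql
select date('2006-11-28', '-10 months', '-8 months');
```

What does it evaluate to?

2005-05-28

Adding -10 months to 2006-11-28 gives 2006-01-28.
Adding -8 months to 2006-01-28 gives 2005-05-28.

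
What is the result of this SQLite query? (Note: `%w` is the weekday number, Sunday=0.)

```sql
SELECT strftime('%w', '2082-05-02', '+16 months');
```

4

First apply '+16 months': 2082-05-02 → 2083-09-02.
2083-09-02 is a Thursday; with Sunday=0 that is 4.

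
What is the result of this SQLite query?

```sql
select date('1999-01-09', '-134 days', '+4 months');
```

1998-12-28

Applying '-134 days' to 1999-01-09: counting 134 days back gives 1998-08-28.
Adding +4 months to 1998-08-28 gives 1998-12-28.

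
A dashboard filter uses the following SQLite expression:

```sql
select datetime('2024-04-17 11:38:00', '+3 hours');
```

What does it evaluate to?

+3 hours from 2024-04-17 11:38:00 is 2024-04-17 14:38:00.

2024-04-17 14:38:00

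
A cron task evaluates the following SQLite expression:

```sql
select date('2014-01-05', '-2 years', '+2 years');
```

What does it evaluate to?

2014-01-05

Adding -2 years to 2014-01-05 gives 2012-01-05.
Adding +2 years to 2012-01-05 gives 2014-01-05.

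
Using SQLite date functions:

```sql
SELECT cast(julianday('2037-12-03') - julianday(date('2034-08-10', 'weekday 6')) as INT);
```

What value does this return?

1209

`weekday 6` advances to the next Saturday; 2034-08-10 is a Thursday, so it moves forward to 2034-08-12.
19 days remain in August 2034 after the 12th (31 − 12).
Full months from September 2034 through November 2037 contribute their day counts.
Then 3 days into December 2037.
Total: 19 + 30 + 31 + 30 + 31 + 31 + 28 + 31 + 30 + 31 + 30 + 31 + 31 + 30 + 31 + 30 + 31 + 31 + 29 + 31 + 30 + 31 + 30 + 31 + 31 + 30 + 31 + 30 + 31 + 31 + 28 + 31 + 30 + 31 + 30 + 31 + 31 + 30 + 31 + 30 + 3 = 1209.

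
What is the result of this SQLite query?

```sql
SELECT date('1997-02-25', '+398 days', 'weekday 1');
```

Applying '+398 days' to 1997-02-25: counting 398 days forward gives 1998-03-30.
`weekday 1` advances to the next Monday; 1998-03-30 is already a Monday, so it stays at 1998-03-30.

1998-03-30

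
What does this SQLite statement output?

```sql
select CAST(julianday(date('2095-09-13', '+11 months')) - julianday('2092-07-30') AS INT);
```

1475

Adding +11 months to 2095-09-13 gives 2096-08-13.
1 day remains in July 2092 after the 30th (31 − 30).
Full months from August 2092 through July 2096 contribute their day counts.
Then 13 days into August 2096.
Total: 1 + 31 + 30 + 31 + 30 + 31 + 31 + 28 + 31 + 30 + 31 + 30 + 31 + 31 + 30 + 31 + 30 + 31 + 31 + 28 + 31 + 30 + 31 + 30 + 31 + 31 + 30 + 31 + 30 + 31 + 31 + 28 + 31 + 30 + 31 + 30 + 31 + 31 + 30 + 31 + 30 + 31 + 31 + 29 + 31 + 30 + 31 + 30 + 31 + 13 = 1475.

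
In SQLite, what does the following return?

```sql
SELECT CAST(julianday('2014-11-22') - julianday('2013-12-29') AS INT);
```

328

2 days remain in December 2013 after the 29th (31 − 29).
Full months from January 2014 through October 2014 contribute their day counts.
Then 22 days into November 2014.
Total: 2 + 31 + 28 + 31 + 30 + 31 + 30 + 31 + 31 + 30 + 31 + 22 = 328.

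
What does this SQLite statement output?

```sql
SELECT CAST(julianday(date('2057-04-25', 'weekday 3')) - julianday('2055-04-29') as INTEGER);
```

`weekday 3` advances to the next Wednesday; 2057-04-25 is already a Wednesday, so it stays at 2057-04-25.
1 day remains in April 2055 after the 29th (30 − 29).
Full months from May 2055 through March 2057 contribute their day counts.
Then 25 days into April 2057.
Total: 1 + 31 + 30 + 31 + 31 + 30 + 31 + 30 + 31 + 31 + 29 + 31 + 30 + 31 + 30 + 31 + 31 + 30 + 31 + 30 + 31 + 31 + 28 + 31 + 25 = 727.

727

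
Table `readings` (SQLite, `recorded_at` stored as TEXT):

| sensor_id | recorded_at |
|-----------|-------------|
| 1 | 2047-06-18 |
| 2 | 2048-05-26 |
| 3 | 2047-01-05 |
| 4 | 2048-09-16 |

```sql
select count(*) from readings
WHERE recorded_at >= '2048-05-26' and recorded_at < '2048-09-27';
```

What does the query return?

2

Rows in [2048-05-26, 2048-09-27): 2048-05-26, 2048-09-16 → 2 rows.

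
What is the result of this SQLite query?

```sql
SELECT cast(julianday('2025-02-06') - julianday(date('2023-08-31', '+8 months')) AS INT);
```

Adding +8 months to 2023-08-31 targets 2024-04-31. April 2024 has only 30 days, so SQLite normalizes the 1-day overflow forward to 2024-05-01.
30 days remain in May 2024 after the 1st (31 − 1).
Full months from June 2024 through January 2025 contribute their day counts.
Then 6 days into February 2025.
Total: 30 + 30 + 31 + 31 + 30 + 31 + 30 + 31 + 31 + 6 = 281.

281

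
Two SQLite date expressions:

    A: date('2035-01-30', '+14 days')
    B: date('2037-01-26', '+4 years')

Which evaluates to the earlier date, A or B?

A = 2035-02-13.
B = 2041-01-26.
A is earlier.

A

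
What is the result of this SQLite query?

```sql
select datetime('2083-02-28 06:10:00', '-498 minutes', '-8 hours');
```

498 minutes = 8h 18m; -498 minutes from 2083-02-28 06:10:00 is 2083-02-27 21:52:00 (crosses midnight).
-8 hours from 2083-02-27 21:52:00 is 2083-02-27 13:52:00.

2083-02-27 13:52:00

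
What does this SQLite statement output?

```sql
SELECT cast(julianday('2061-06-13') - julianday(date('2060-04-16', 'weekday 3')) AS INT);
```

418

`weekday 3` advances to the next Wednesday; 2060-04-16 is a Friday, so it moves forward to 2060-04-21.
9 days remain in April 2060 after the 21st (30 − 21).
Full months from May 2060 through May 2061 contribute their day counts.
Then 13 days into June 2061.
Total: 9 + 31 + 30 + 31 + 31 + 30 + 31 + 30 + 31 + 31 + 28 + 31 + 30 + 31 + 13 = 418.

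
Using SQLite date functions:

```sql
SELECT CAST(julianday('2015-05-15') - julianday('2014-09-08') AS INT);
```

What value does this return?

249

22 days remain in September 2014 after the 8th (30 − 8).
Full months from October 2014 through April 2015 contribute their day counts.
Then 15 days into May 2015.
Total: 22 + 31 + 30 + 31 + 31 + 28 + 31 + 30 + 15 = 249.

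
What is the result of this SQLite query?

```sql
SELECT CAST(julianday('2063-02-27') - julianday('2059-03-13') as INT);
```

1447

18 days remain in March 2059 after the 13th (31 − 13).
Full months from April 2059 through January 2063 contribute their day counts.
Then 27 days into February 2063.
Total: 18 + 30 + 31 + 30 + 31 + 31 + 30 + 31 + 30 + 31 + 31 + 29 + 31 + 30 + 31 + 30 + 31 + 31 + 30 + 31 + 30 + 31 + 31 + 28 + 31 + 30 + 31 + 30 + 31 + 31 + 30 + 31 + 30 + 31 + 31 + 28 + 31 + 30 + 31 + 30 + 31 + 31 + 30 + 31 + 30 + 31 + 31 + 27 = 1447.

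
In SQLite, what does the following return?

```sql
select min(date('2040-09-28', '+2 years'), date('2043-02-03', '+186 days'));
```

2042-09-28

date('2040-09-28', '+2 years') → 2042-09-28.
date('2043-02-03', '+186 days') → 2043-08-08.
Earlier of the two is 2042-09-28.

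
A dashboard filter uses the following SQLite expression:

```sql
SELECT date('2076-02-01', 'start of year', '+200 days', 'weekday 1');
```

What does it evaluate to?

2076-07-20

`start of year` rewinds 2076-02-01 to 2076-01-01.
Applying '+200 days' to 2076-01-01: counting 200 days forward gives 2076-07-19.
`weekday 1` advances to the next Monday; 2076-07-19 is a Sunday, so it moves forward to 2076-07-20.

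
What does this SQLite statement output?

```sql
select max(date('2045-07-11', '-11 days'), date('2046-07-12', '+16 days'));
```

date('2045-07-11', '-11 days') → 2045-06-30.
date('2046-07-12', '+16 days') → 2046-07-28.
Later of the two is 2046-07-28.

2046-07-28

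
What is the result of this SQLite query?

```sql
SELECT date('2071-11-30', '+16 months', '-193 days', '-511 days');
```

Adding +16 months to 2071-11-30 gives 2073-03-30.
Applying '-193 days' to 2073-03-30: counting 193 days back gives 2072-09-18.
Applying '-511 days' to 2072-09-18: counting 511 days back gives 2071-04-26.

2071-04-26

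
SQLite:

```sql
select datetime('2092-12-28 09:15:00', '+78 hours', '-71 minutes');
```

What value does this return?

+78 hours from 2092-12-28 09:15:00 is 2092-12-31 15:15:00 (crosses midnight).
71 minutes = 1h 11m; -71 minutes from 2092-12-31 15:15:00 is 2092-12-31 14:04:00.

2092-12-31 14:04:00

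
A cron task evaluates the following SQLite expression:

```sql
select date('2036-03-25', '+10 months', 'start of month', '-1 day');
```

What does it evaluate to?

2036-12-31

Adding +10 months to 2036-03-25 gives 2037-01-25.
`start of month` rewinds 2037-01-25 to 2037-01-01.
Going back 1 day from 2037-01-01 reaches 2036-12-31 (last day of December, 31 days).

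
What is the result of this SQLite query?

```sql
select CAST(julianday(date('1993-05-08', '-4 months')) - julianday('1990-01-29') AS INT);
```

Adding -4 months to 1993-05-08 gives 1993-01-08.
2 days remain in January 1990 after the 29th (31 − 29).
Full months from February 1990 through December 1992 contribute their day counts.
Then 8 days into January 1993.
Total: 2 + 28 + 31 + 30 + 31 + 30 + 31 + 31 + 30 + 31 + 30 + 31 + 31 + 28 + 31 + 30 + 31 + 30 + 31 + 31 + 30 + 31 + 30 + 31 + 31 + 29 + 31 + 30 + 31 + 30 + 31 + 31 + 30 + 31 + 30 + 31 + 8 = 1075.

1075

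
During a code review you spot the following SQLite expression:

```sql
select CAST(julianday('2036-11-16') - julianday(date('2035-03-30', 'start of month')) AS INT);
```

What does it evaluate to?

`start of month` rewinds 2035-03-30 to 2035-03-01.
30 days remain in March 2035 after the 1st (31 − 1).
Full months from April 2035 through October 2036 contribute their day counts.
Then 16 days into November 2036.
Total: 30 + 30 + 31 + 30 + 31 + 31 + 30 + 31 + 30 + 31 + 31 + 29 + 31 + 30 + 31 + 30 + 31 + 31 + 30 + 31 + 16 = 626.

626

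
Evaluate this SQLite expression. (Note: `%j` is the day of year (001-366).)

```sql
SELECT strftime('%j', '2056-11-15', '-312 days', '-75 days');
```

First apply '-312 days', '-75 days': 2056-11-15 → 2055-10-25.
Day-of-year for 2055-10-25: days since 2055-01-01 inclusive = 298, zero-padded to 298.

298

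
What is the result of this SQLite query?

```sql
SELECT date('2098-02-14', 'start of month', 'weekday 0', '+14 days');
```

`start of month` rewinds 2098-02-14 to 2098-02-01.
`weekday 0` advances to the next Sunday; 2098-02-01 is a Saturday, so it moves forward to 2098-02-02.
Advancing 14 more days within February lands on 2098-02-16.

2098-02-16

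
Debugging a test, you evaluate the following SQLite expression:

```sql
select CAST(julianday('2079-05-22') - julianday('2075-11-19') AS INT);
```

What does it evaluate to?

11 days remain in November 2075 after the 19th (30 − 19).
Full months from December 2075 through April 2079 contribute their day counts.
Then 22 days into May 2079.
Total: 11 + 31 + 31 + 29 + 31 + 30 + 31 + 30 + 31 + 31 + 30 + 31 + 30 + 31 + 31 + 28 + 31 + 30 + 31 + 30 + 31 + 31 + 30 + 31 + 30 + 31 + 31 + 28 + 31 + 30 + 31 + 30 + 31 + 31 + 30 + 31 + 30 + 31 + 31 + 28 + 31 + 30 + 22 = 1280.

1280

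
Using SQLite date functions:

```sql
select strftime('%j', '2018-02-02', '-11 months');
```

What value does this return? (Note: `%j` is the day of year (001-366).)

First apply '-11 months': 2018-02-02 → 2017-03-02.
Day-of-year for 2017-03-02: days since 2017-01-01 inclusive = 61, zero-padded to 061.

061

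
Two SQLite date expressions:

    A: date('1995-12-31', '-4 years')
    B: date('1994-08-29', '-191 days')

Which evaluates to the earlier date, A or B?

A = 1991-12-31.
B = 1994-02-19.
A is earlier.

A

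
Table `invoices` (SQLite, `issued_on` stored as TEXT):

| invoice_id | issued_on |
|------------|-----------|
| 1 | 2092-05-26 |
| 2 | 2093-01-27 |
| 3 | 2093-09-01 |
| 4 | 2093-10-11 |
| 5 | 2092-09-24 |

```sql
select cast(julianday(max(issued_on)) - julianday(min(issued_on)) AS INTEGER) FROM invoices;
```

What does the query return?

503

MIN = 2092-05-26, MAX = 2093-10-11.
5 days remain in May 2092 after the 26th (31 − 26).
Full months from June 2092 through September 2093 contribute their day counts.
Then 11 days into October 2093.
Total: 5 + 30 + 31 + 31 + 30 + 31 + 30 + 31 + 31 + 28 + 31 + 30 + 31 + 30 + 31 + 31 + 30 + 11 = 503.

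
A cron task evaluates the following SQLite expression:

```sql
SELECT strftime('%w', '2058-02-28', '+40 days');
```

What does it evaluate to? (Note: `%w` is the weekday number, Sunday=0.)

First apply '+40 days': 2058-02-28 → 2058-04-09.
2058-04-09 is a Tuesday; with Sunday=0 that is 2.

2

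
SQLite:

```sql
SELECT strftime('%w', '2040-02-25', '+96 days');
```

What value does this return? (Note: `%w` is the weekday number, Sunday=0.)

4

First apply '+96 days': 2040-02-25 → 2040-05-31.
2040-05-31 is a Thursday; with Sunday=0 that is 4.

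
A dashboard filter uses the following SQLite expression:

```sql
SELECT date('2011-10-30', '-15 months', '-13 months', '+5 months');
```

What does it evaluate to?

2009-11-30

Adding -15 months to 2011-10-30 gives 2010-07-30.
Adding -13 months to 2010-07-30 gives 2009-06-30.
Adding +5 months to 2009-06-30 gives 2009-11-30.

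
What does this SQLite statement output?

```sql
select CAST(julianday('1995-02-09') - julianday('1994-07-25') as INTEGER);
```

199

6 days remain in July 1994 after the 25th (31 − 25).
Full months from August 1994 through January 1995 contribute their day counts.
Then 9 days into February 1995.
Total: 6 + 31 + 30 + 31 + 30 + 31 + 31 + 9 = 199.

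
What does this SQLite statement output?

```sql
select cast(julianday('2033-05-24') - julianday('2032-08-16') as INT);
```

281

15 days remain in August 2032 after the 16th (31 − 16).
Full months from September 2032 through April 2033 contribute their day counts.
Then 24 days into May 2033.
Total: 15 + 30 + 31 + 30 + 31 + 31 + 28 + 31 + 30 + 24 = 281.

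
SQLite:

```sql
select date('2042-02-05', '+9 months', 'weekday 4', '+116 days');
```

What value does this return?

2043-03-02

Adding +9 months to 2042-02-05 gives 2042-11-05.
`weekday 4` advances to the next Thursday; 2042-11-05 is a Wednesday, so it moves forward to 2042-11-06.
Applying '+116 days' to 2042-11-06: counting 116 days forward gives 2043-03-02.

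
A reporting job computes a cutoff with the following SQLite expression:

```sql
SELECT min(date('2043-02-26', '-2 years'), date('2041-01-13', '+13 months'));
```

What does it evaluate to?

2041-02-26

date('2043-02-26', '-2 years') → 2041-02-26.
date('2041-01-13', '+13 months') → 2042-02-13.
Earlier of the two is 2041-02-26.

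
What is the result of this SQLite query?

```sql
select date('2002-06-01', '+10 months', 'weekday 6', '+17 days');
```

Adding +10 months to 2002-06-01 gives 2003-04-01.
`weekday 6` advances to the next Saturday; 2003-04-01 is a Tuesday, so it moves forward to 2003-04-05.
Advancing 17 more days within April lands on 2003-04-22.

2003-04-22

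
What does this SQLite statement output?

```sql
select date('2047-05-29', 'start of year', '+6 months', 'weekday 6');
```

2047-07-06

`start of year` rewinds 2047-05-29 to 2047-01-01.
Adding +6 months to 2047-01-01 gives 2047-07-01.
`weekday 6` advances to the next Saturday; 2047-07-01 is a Monday, so it moves forward to 2047-07-06.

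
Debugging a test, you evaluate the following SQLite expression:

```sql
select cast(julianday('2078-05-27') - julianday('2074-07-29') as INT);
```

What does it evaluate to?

1398

2 days remain in July 2074 after the 29th (31 − 29).
Full months from August 2074 through April 2078 contribute their day counts.
Then 27 days into May 2078.
Total: 2 + 31 + 30 + 31 + 30 + 31 + 31 + 28 + 31 + 30 + 31 + 30 + 31 + 31 + 30 + 31 + 30 + 31 + 31 + 29 + 31 + 30 + 31 + 30 + 31 + 31 + 30 + 31 + 30 + 31 + 31 + 28 + 31 + 30 + 31 + 30 + 31 + 31 + 30 + 31 + 30 + 31 + 31 + 28 + 31 + 30 + 27 = 1398.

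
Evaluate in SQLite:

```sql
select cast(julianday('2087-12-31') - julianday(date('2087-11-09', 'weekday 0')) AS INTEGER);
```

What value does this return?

`weekday 0` advances to the next Sunday; 2087-11-09 is already a Sunday, so it stays at 2087-11-09.
21 days remain in November 2087 after the 9th (30 − 9).
Then 31 days into December 2087.
Total: 21 + 31 = 52.

52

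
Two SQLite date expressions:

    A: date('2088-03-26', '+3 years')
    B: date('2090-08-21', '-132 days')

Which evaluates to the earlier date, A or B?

A = 2091-03-26.
B = 2090-04-11.
B is earlier.

B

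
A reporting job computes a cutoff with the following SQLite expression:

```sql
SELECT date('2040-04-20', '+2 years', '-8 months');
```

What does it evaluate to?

2041-08-20

Adding +2 years to 2040-04-20 gives 2042-04-20.
Adding -8 months to 2042-04-20 gives 2041-08-20.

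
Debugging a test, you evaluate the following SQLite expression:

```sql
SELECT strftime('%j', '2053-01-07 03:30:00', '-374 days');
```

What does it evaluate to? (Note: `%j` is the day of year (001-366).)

First apply '-374 days': 2053-01-07 03:30:00 → 2051-12-30 03:30:00.
Day-of-year for 2051-12-30: days since 2051-01-01 inclusive = 364, zero-padded to 364.

364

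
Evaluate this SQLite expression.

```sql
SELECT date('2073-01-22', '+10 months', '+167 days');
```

2074-05-08

Adding +10 months to 2073-01-22 gives 2073-11-22.
Applying '+167 days' to 2073-11-22: counting 167 days forward gives 2074-05-08.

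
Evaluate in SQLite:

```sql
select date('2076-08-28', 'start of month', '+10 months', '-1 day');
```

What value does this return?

`start of month` rewinds 2076-08-28 to 2076-08-01.
Adding +10 months to 2076-08-01 gives 2077-06-01.
Going back 1 day from 2077-06-01 reaches 2077-05-31 (last day of May, 31 days).

2077-05-31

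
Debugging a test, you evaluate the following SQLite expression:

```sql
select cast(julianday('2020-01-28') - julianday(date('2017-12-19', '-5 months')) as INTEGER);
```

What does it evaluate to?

Adding -5 months to 2017-12-19 gives 2017-07-19.
12 days remain in July 2017 after the 19th (31 − 19).
Full months from August 2017 through December 2019 contribute their day counts.
Then 28 days into January 2020.
Total: 12 + 31 + 30 + 31 + 30 + 31 + 31 + 28 + 31 + 30 + 31 + 30 + 31 + 31 + 30 + 31 + 30 + 31 + 31 + 28 + 31 + 30 + 31 + 30 + 31 + 31 + 30 + 31 + 30 + 31 + 28 = 923.

923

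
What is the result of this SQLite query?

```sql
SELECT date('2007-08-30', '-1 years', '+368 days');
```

2007-09-02

Adding -1 year to 2007-08-30 gives 2006-08-30.
Applying '+368 days' to 2006-08-30: counting 368 days forward gives 2007-09-02.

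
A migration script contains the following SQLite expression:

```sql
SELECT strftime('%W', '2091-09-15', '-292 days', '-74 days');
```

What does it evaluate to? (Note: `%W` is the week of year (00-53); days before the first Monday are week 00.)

First apply '-292 days', '-74 days': 2091-09-15 → 2090-09-14.
2090-09-14 is a Thursday. SQLite's %W counts Mondays since the year started; the result is 37.

37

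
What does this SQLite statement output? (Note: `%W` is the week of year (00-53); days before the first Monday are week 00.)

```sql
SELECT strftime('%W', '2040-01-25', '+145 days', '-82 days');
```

First apply '+145 days', '-82 days': 2040-01-25 → 2040-03-28.
2040-03-28 is a Wednesday. SQLite's %W counts Mondays since the year started; the result is 13.

13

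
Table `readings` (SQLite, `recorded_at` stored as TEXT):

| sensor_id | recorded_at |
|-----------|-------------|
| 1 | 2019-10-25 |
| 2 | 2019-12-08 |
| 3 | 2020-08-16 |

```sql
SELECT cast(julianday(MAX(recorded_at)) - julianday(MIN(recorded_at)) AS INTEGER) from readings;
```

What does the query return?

MIN = 2019-10-25, MAX = 2020-08-16.
6 days remain in October 2019 after the 25th (31 − 25).
Full months from November 2019 through July 2020 contribute their day counts.
Then 16 days into August 2020.
Total: 6 + 30 + 31 + 31 + 29 + 31 + 30 + 31 + 30 + 31 + 16 = 296.

296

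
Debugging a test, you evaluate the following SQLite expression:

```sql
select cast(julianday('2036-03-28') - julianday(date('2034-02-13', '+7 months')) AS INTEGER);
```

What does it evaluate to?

Adding +7 months to 2034-02-13 gives 2034-09-13.
17 days remain in September 2034 after the 13th (30 − 13).
Full months from October 2034 through February 2036 contribute their day counts.
Then 28 days into March 2036.
Total: 17 + 31 + 30 + 31 + 31 + 28 + 31 + 30 + 31 + 30 + 31 + 31 + 30 + 31 + 30 + 31 + 31 + 29 + 28 = 562.

562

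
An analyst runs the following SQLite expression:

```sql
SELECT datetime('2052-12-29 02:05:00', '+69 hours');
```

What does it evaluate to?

2052-12-31 23:05:00

+69 hours from 2052-12-29 02:05:00 is 2052-12-31 23:05:00 (crosses midnight).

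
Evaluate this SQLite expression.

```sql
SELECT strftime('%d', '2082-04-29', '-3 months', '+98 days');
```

07

First apply '-3 months', '+98 days': 2082-04-29 → 2082-05-07.
`%d` extracts the 2-digit day of month: 07.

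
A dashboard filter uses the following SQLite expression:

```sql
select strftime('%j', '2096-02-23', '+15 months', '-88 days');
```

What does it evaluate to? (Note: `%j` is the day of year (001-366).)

055

First apply '+15 months', '-88 days': 2096-02-23 → 2097-02-24.
Day-of-year for 2097-02-24: days since 2097-01-01 inclusive = 55, zero-padded to 055.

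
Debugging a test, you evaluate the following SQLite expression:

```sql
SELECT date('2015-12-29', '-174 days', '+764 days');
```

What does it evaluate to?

2017-08-10

Applying '-174 days' to 2015-12-29: counting 174 days back gives 2015-07-08.
Applying '+764 days' to 2015-07-08: counting 764 days forward gives 2017-08-10.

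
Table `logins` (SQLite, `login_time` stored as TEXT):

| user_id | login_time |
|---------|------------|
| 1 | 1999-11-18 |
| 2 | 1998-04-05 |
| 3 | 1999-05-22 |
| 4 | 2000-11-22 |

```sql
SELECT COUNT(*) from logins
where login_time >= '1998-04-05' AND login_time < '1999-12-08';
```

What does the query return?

Rows in [1998-04-05, 1999-12-08): 1999-11-18, 1998-04-05, 1999-05-22 → 3 rows.

3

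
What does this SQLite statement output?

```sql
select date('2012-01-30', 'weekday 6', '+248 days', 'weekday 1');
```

2012-10-15

`weekday 6` advances to the next Saturday; 2012-01-30 is a Monday, so it moves forward to 2012-02-04.
Applying '+248 days' to 2012-02-04: counting 248 days forward gives 2012-10-09.
`weekday 1` advances to the next Monday; 2012-10-09 is a Tuesday, so it moves forward to 2012-10-15.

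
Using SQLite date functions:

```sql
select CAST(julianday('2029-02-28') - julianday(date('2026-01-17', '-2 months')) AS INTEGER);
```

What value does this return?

Adding -2 months to 2026-01-17 gives 2025-11-17.
13 days remain in November 2025 after the 17th (30 − 17).
Full months from December 2025 through January 2029 contribute their day counts.
Then 28 days into February 2029.
Total: 13 + 31 + 31 + 28 + 31 + 30 + 31 + 30 + 31 + 31 + 30 + 31 + 30 + 31 + 31 + 28 + 31 + 30 + 31 + 30 + 31 + 31 + 30 + 31 + 30 + 31 + 31 + 29 + 31 + 30 + 31 + 30 + 31 + 31 + 30 + 31 + 30 + 31 + 31 + 28 = 1199.

1199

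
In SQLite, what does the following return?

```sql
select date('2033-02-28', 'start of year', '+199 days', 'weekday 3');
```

2033-07-20

`start of year` rewinds 2033-02-28 to 2033-01-01.
Applying '+199 days' to 2033-01-01: counting 199 days forward gives 2033-07-19.
`weekday 3` advances to the next Wednesday; 2033-07-19 is a Tuesday, so it moves forward to 2033-07-20.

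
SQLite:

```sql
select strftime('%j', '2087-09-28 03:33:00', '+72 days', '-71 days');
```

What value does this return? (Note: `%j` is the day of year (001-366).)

First apply '+72 days', '-71 days': 2087-09-28 03:33:00 → 2087-09-29 03:33:00.
Day-of-year for 2087-09-29: days since 2087-01-01 inclusive = 272, zero-padded to 272.

272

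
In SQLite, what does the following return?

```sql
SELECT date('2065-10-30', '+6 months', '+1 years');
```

Adding +6 months to 2065-10-30 gives 2066-04-30.
Adding +1 year to 2066-04-30 gives 2067-04-30.

2067-04-30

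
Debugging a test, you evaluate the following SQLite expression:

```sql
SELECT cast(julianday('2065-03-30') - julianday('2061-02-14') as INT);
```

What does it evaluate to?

1505

14 days remain in February 2061 after the 14th (28 − 14).
Full months from March 2061 through February 2065 contribute their day counts.
Then 30 days into March 2065.
Total: 14 + 31 + 30 + 31 + 30 + 31 + 31 + 30 + 31 + 30 + 31 + 31 + 28 + 31 + 30 + 31 + 30 + 31 + 31 + 30 + 31 + 30 + 31 + 31 + 28 + 31 + 30 + 31 + 30 + 31 + 31 + 30 + 31 + 30 + 31 + 31 + 29 + 31 + 30 + 31 + 30 + 31 + 31 + 30 + 31 + 30 + 31 + 31 + 28 + 30 = 1505.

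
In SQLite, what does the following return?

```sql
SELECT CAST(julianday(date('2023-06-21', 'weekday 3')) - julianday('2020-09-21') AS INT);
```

1003

`weekday 3` advances to the next Wednesday; 2023-06-21 is already a Wednesday, so it stays at 2023-06-21.
9 days remain in September 2020 after the 21st (30 − 21).
Full months from October 2020 through May 2023 contribute their day counts.
Then 21 days into June 2023.
Total: 9 + 31 + 30 + 31 + 31 + 28 + 31 + 30 + 31 + 30 + 31 + 31 + 30 + 31 + 30 + 31 + 31 + 28 + 31 + 30 + 31 + 30 + 31 + 31 + 30 + 31 + 30 + 31 + 31 + 28 + 31 + 30 + 31 + 21 = 1003.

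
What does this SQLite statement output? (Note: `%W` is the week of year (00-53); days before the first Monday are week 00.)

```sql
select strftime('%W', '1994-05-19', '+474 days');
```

First apply '+474 days': 1994-05-19 → 1995-09-05.
1995-09-05 is a Tuesday. SQLite's %W counts Mondays since the year started; the result is 36.

36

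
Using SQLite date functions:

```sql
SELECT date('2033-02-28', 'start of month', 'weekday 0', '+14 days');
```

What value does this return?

2033-02-20

`start of month` rewinds 2033-02-28 to 2033-02-01.
`weekday 0` advances to the next Sunday; 2033-02-01 is a Tuesday, so it moves forward to 2033-02-06.
Advancing 14 more days within February lands on 2033-02-20.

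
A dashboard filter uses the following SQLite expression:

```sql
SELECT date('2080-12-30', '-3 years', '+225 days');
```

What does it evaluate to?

2078-08-12

Adding -3 years to 2080-12-30 gives 2077-12-30.
Applying '+225 days' to 2077-12-30: counting 225 days forward gives 2078-08-12.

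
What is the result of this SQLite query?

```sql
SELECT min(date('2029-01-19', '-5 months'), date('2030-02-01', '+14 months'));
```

2028-08-19

date('2029-01-19', '-5 months') → 2028-08-19.
date('2030-02-01', '+14 months') → 2031-04-01.
Earlier of the two is 2028-08-19.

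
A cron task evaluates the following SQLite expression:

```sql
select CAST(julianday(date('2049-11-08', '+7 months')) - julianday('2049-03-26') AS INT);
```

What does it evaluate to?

439

Adding +7 months to 2049-11-08 gives 2050-06-08.
5 days remain in March 2049 after the 26th (31 − 26).
Full months from April 2049 through May 2050 contribute their day counts.
Then 8 days into June 2050.
Total: 5 + 30 + 31 + 30 + 31 + 31 + 30 + 31 + 30 + 31 + 31 + 28 + 31 + 30 + 31 + 8 = 439.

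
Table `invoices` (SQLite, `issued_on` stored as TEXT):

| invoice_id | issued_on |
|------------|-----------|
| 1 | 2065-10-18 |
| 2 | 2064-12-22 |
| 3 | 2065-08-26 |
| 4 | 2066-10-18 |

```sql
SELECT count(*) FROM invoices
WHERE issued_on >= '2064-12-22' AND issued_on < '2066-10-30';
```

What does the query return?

Rows in [2064-12-22, 2066-10-30): 2065-10-18, 2064-12-22, 2065-08-26, 2066-10-18 → 4 rows.

4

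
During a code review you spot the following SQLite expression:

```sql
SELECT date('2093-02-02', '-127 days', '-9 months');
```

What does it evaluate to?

2091-12-28

Applying '-127 days' to 2093-02-02: counting 127 days back gives 2092-09-28.
Adding -9 months to 2092-09-28 gives 2091-12-28.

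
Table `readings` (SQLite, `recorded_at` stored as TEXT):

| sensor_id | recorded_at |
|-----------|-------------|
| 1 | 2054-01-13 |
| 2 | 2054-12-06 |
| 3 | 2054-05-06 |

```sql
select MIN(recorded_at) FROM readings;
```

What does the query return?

MIN over {2054-01-13, 2054-05-06, 2054-12-06}.

2054-01-13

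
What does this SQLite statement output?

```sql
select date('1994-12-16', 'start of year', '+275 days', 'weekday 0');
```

1994-10-09

`start of year` rewinds 1994-12-16 to 1994-01-01.
Applying '+275 days' to 1994-01-01: counting 275 days forward gives 1994-10-03.
`weekday 0` advances to the next Sunday; 1994-10-03 is a Monday, so it moves forward to 1994-10-09.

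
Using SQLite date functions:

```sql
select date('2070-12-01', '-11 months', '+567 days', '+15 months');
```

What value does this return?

Adding -11 months to 2070-12-01 gives 2070-01-01.
Applying '+567 days' to 2070-01-01: counting 567 days forward gives 2071-07-22.
Adding +15 months to 2071-07-22 gives 2072-10-22.

2072-10-22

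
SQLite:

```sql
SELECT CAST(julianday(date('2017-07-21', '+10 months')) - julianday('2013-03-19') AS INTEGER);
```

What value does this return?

Adding +10 months to 2017-07-21 gives 2018-05-21.
12 days remain in March 2013 after the 19th (31 − 19).
Full months from April 2013 through April 2018 contribute their day counts.
Then 21 days into May 2018.
Total: 12 + 30 + 31 + 30 + 31 + 31 + 30 + 31 + 30 + 31 + 31 + 28 + 31 + 30 + 31 + 30 + 31 + 31 + 30 + 31 + 30 + 31 + 31 + 28 + 31 + 30 + 31 + 30 + 31 + 31 + 30 + 31 + 30 + 31 + 31 + 29 + 31 + 30 + 31 + 30 + 31 + 31 + 30 + 31 + 30 + 31 + 31 + 28 + 31 + 30 + 31 + 30 + 31 + 31 + 30 + 31 + 30 + 31 + 31 + 28 + 31 + 30 + 21 = 1889.

1889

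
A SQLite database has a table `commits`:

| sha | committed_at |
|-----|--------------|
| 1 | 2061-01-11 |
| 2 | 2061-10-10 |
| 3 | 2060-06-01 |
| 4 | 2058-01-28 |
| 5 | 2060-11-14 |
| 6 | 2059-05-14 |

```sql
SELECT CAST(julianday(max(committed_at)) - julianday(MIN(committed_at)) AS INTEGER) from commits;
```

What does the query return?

1351

MIN = 2058-01-28, MAX = 2061-10-10.
3 days remain in January 2058 after the 28th (31 − 28).
Full months from February 2058 through September 2061 contribute their day counts.
Then 10 days into October 2061.
Total: 3 + 28 + 31 + 30 + 31 + 30 + 31 + 31 + 30 + 31 + 30 + 31 + 31 + 28 + 31 + 30 + 31 + 30 + 31 + 31 + 30 + 31 + 30 + 31 + 31 + 29 + 31 + 30 + 31 + 30 + 31 + 31 + 30 + 31 + 30 + 31 + 31 + 28 + 31 + 30 + 31 + 30 + 31 + 31 + 30 + 10 = 1351.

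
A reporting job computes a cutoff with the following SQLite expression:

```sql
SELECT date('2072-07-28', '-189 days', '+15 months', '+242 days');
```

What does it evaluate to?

2073-12-19

Applying '-189 days' to 2072-07-28: counting 189 days back gives 2072-01-21.
Adding +15 months to 2072-01-21 gives 2073-04-21.
Applying '+242 days' to 2073-04-21: counting 242 days forward gives 2073-12-19.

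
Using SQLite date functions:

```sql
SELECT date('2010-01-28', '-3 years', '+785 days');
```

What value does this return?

Adding -3 years to 2010-01-28 gives 2007-01-28.
Applying '+785 days' to 2007-01-28: counting 785 days forward gives 2009-03-23.

2009-03-23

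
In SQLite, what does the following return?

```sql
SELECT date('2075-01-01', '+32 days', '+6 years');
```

January 2075 has 31 days; 30 remain after the 1st, so 31 days reach 2075-02-01.
Advancing 1 more day within February lands on 2075-02-02.
Adding +6 years to 2075-02-02 gives 2081-02-02.

2081-02-02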